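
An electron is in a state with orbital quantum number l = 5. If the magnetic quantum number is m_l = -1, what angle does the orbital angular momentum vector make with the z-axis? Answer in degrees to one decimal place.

|L| = √(l(l+1)) ℏ = √30 ℏ.
L_z = m_l ℏ = −1ℏ.
cos θ = L_z/|L| = -1/√30, so θ ≈ 100.5°.

θ ≈ 100.5°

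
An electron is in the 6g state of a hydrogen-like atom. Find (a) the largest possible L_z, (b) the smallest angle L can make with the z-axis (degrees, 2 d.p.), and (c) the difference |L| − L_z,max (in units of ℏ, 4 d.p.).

L_z,max = 4ℏ; θ_min ≈ 26.57°; |L|−L_z,max ≈ 0.4721ℏ

6g means n = 6, l = 4.
L_z,max = lℏ = 4ℏ.
cos θ_min = 4/√20, so θ_min ≈ 26.57°.
|L| − L_z,max = (2√5 − 4)ℏ ≈ 0.4721ℏ.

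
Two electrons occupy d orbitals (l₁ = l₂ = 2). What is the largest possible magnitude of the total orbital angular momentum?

|L_tot|_max = 2√5 ℏ ≈ 4.472ℏ

L runs from |2 − 2| = 0 to 2 + 2 = 4.
Allowed values: L = 0, 1, 2, 3, 4.
The largest magnitude corresponds to L = 4: |L_tot| = ℏ√(4·5) = 2√5 ℏ.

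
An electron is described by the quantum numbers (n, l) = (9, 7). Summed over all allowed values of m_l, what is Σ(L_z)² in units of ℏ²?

Σ(L_z)² = 280 ℏ²

The allowed m_l values are -7, -6, -5, -4, -3, -2, -1, 0, 1, 2, 3, 4, 5, 6, 7.
Summing m² from −7 to 7: Σ m_l² = 280.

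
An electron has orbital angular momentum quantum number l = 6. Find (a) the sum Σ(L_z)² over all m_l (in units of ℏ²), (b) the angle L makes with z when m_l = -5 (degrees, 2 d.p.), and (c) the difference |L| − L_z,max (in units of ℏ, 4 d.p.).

Σ(L_z)² = 182 ℏ²; θ(m_l=-5) ≈ 140.49°; |L|−L_z,max ≈ 0.4807ℏ

Σ m_l² = 182, so Σ(L_z)² = 182 ℏ².
For m_l = -5: cos θ = -5/√42, θ ≈ 140.49°.
|L| − L_z,max = (√42 − 6)ℏ ≈ 0.4807ℏ.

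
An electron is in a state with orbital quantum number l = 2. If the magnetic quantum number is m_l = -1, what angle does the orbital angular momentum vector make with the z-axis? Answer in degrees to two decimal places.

θ ≈ 114.09°

|L|² = l(l+1)ℏ² = 6ℏ², so |L| = √6 ℏ.
L_z = m_l ℏ = −1ℏ.
cos θ = L_z/|L| = -1/√6, so θ ≈ 114.09°.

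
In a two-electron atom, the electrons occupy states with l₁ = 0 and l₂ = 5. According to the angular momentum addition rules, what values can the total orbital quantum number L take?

The total orbital quantum number L ranges from |l₁ − l₂| to l₁ + l₂ in integer steps.
Allowed values: L = 5.

L = 5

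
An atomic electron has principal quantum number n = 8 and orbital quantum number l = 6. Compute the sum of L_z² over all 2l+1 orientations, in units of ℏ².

m_l runs from −6 to 6, i.e. {-6, -5, -4, -3, -2, -1, 0, 1, 2, 3, 4, 5, 6}.
Summing m² from −6 to 6: Σ m_l² = 182.

Σ(L_z)² = 182 ℏ²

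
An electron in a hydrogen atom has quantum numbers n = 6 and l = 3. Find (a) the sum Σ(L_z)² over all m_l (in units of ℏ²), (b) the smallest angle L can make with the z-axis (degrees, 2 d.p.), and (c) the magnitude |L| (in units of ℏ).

Σ m_l² = 28, so Σ(L_z)² = 28 ℏ².
cos θ_min = 3/√12, so θ_min ≈ 30.00°.
|L| = ℏ√(3·4) = 2√3 ℏ ≈ 3.464ℏ.

Σ(L_z)² = 28 ℏ²; θ_min ≈ 30.00°; |L| = 2√3 ℏ ≈ 3.464ℏ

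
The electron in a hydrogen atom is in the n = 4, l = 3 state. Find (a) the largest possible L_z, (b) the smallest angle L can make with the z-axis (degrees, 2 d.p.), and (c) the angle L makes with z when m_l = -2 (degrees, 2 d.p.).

L_z,max = 3ℏ; θ_min ≈ 30.00°; θ(m_l=-2) ≈ 125.26°

L_z,max = lℏ = 3ℏ.
cos θ_min = 3/√12, so θ_min ≈ 30.00°.
For m_l = -2: cos θ = -2/√12, θ ≈ 125.26°.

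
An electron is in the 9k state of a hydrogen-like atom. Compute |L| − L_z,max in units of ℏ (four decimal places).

|L| − L_z,max ≈ 0.4833ℏ

The 9k subshell has l = 7.
|L| = 2√14 ℏ ≈ 7.4833ℏ, while L_z,max = lℏ = 7ℏ.
The difference is (2√14 − 7)ℏ ≈ 0.4833ℏ.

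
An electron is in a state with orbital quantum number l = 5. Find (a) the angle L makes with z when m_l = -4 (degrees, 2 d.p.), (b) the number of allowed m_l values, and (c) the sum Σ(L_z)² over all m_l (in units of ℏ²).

For m_l = -4: cos θ = -4/√30, θ ≈ 136.91°.
There are 2l+1 = 11 values of m_l.
Σ m_l² = 110, so Σ(L_z)² = 110 ℏ².

θ(m_l=-4) ≈ 136.91°; 11 values; Σ(L_z)² = 110 ℏ²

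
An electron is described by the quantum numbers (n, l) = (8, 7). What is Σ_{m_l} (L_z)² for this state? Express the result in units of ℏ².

The allowed m_l values are -7, -6, -5, -4, -3, -2, -1, 0, 1, 2, 3, 4, 5, 6, 7.
Σ m_l² = l(l+1)(2l+1)/3 = 7·8·15/3 = 280.

Σ(L_z)² = 280 ℏ²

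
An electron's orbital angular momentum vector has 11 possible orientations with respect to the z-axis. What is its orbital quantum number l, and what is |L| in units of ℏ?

Since there are 2l+1 = 11 values of m_l, l = 5.
Then |L| = √(l(l+1)) ℏ = √30 ℏ.

l = 5, |L| = √30 ℏ ≈ 5.477ℏ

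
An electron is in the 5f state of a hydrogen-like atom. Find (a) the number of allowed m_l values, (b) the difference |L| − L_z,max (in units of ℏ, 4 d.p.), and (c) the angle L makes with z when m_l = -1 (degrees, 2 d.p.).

5f means n = 5, l = 3.
There are 2l+1 = 7 values of m_l.
|L| − L_z,max = (2√3 − 3)ℏ ≈ 0.4641ℏ.
For m_l = -1: cos θ = -1/√12, θ ≈ 106.78°.

7 values; |L|−L_z,max ≈ 0.4641ℏ; θ(m_l=-1) ≈ 106.78°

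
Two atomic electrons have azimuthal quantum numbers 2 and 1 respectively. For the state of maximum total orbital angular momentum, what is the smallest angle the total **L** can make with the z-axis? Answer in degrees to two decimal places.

θ_min ≈ 30.00°

The total orbital quantum number L ranges from |l₁ − l₂| to l₁ + l₂ in integer steps.
L ∈ {1, 2, 3}.
The maximum is L = 3, with |L_tot| = ℏ√(3·4) = 2√3 ℏ.
The minimum angle with z is arccos(3/√12) ≈ 30.00°.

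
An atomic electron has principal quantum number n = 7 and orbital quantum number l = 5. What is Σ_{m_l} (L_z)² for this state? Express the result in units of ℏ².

m_l ∈ {-5, -4, -3, -2, -1, 0, 1, 2, 3, 4, 5}.
Σ m_l² = 2·(1 + 4 + 9 + 16 + 25) = 110.

Σ(L_z)² = 110 ℏ²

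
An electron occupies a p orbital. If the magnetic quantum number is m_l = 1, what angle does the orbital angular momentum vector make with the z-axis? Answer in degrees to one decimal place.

θ ≈ 45.0°

The letter p corresponds to l = 1.
|L|² = l(l+1)ℏ² = 2ℏ², so |L| = √2 ℏ.
L_z = m_l ℏ = 1ℏ.
cos θ = L_z/|L| = 1/√2, so θ ≈ 45.0°.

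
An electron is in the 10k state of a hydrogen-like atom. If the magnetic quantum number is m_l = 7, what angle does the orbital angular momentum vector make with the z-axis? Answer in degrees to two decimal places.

For 10k, l = 7.
|L|² = l(l+1)ℏ² = 56ℏ², so |L| = 2√14 ℏ.
L_z = m_l ℏ = 7ℏ.
cos θ = L_z/|L| = 7/√56, so θ ≈ 20.70°.

θ ≈ 20.70°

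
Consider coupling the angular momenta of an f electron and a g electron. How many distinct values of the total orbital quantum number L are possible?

7

The total orbital quantum number L ranges from |l₁ − l₂| to l₁ + l₂ in integer steps.
So L can be 1, 2, 3, 4, 5, 6, 7.
That is 7 values.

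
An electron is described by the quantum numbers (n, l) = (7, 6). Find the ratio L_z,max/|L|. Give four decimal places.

L_z,max/|L| = 0.9258

|L| = √42 ℏ ≈ 6.4807ℏ, while L_z,max = lℏ = 6ℏ.
L_z,max/|L| = 6/√42 = 0.9258.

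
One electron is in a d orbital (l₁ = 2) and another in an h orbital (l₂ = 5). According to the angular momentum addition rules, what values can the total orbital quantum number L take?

L = 3, 4, 5, 6, 7

Angular momentum addition gives L = |l₁ − l₂|, …, l₁ + l₂.
Allowed values: L = 3, 4, 5, 6, 7.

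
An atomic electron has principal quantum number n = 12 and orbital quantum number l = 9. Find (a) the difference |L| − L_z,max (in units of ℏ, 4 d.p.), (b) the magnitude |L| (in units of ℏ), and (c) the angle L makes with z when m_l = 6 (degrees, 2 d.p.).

|L|−L_z,max ≈ 0.4868ℏ; |L| = 3√10 ℏ ≈ 9.487ℏ; θ(m_l=6) ≈ 50.77°

|L| − L_z,max = (3√10 − 9)ℏ ≈ 0.4868ℏ.
|L| = ℏ√(9·10) = 3√10 ℏ ≈ 9.487ℏ.
For m_l = 6: cos θ = 6/√90, θ ≈ 50.77°.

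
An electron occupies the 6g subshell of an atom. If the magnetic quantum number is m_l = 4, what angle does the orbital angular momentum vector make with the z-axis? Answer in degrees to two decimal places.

θ ≈ 26.57°

6g means n = 6, l = 4.
|L| = √(l(l+1)) ℏ = 2√5 ℏ.
L_z = m_l ℏ = 4ℏ.
cos θ = L_z/|L| = 4/√20, so θ ≈ 26.57°.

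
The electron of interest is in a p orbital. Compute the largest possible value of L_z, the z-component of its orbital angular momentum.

L_z,max = 1ℏ

For a p orbital, l = 1.
L_z = m_l ℏ with m_l ∈ {−1, …, 1}; the maximum is m_l = 1.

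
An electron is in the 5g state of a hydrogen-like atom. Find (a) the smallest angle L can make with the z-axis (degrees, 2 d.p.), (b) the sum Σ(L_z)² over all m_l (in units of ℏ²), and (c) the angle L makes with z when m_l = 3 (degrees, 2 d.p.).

The 5g subshell has l = 4.
cos θ_min = 4/√20, so θ_min ≈ 26.57°.
Σ m_l² = 60, so Σ(L_z)² = 60 ℏ².
For m_l = 3: cos θ = 3/√20, θ ≈ 47.87°.

θ_min ≈ 26.57°; Σ(L_z)² = 60 ℏ²; θ(m_l=3) ≈ 47.87°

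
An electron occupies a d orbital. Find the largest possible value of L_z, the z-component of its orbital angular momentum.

D corresponds to l = 2.
L_z = m_l ℏ with m_l ∈ {−2, …, 2}; the maximum is m_l = 2.

L_z,max = 2ℏ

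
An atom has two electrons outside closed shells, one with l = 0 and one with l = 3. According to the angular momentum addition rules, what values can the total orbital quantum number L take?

L runs from |0 − 3| = 3 to 0 + 3 = 3.
L ∈ {3}.

L = 3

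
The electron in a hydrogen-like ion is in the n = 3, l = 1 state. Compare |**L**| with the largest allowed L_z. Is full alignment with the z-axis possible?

|L| = √2 ℏ ≈ 1.4142ℏ, while L_z,max = lℏ = 1ℏ.
Since |L| > L_z,max, the vector can never point exactly along z; the closest it comes is θ_min = arccos(1/√2) ≈ 45.0°.

No: L_z,max = 1ℏ < |L| = √2 ℏ ≈ 1.414ℏ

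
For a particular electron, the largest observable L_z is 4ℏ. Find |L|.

|L| = 2√5 ℏ ≈ 4.472ℏ

The maximum L_z equals lℏ, giving l = 4.
|L| = ℏ√(l(l+1)) = 2√5 ℏ.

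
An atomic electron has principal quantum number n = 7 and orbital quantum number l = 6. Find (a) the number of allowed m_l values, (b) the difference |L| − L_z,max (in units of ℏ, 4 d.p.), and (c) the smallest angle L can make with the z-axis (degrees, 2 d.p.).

13 values; |L|−L_z,max ≈ 0.4807ℏ; θ_min ≈ 22.21°

There are 2l+1 = 13 values of m_l.
|L| − L_z,max = (√42 − 6)ℏ ≈ 0.4807ℏ.
cos θ_min = 6/√42, so θ_min ≈ 22.21°.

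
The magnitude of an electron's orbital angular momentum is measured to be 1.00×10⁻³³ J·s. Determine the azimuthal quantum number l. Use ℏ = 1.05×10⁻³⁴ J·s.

l = 9

|L|/ℏ = (1.00×10⁻³³)/(1.05×10⁻³⁴) ≈ 9.524.
(|L|/ℏ)² = l(l+1) ≈ 90.70 ⇒ l = 9.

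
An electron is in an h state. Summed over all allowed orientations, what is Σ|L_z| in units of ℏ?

For an h orbital, l = 5.
The allowed m_l values are -5, -4, -3, -2, -1, 0, 1, 2, 3, 4, 5.
Σ|m_l| = 2·5(5+1)/2 = 30.

Σ|L_z| = 30 ℏ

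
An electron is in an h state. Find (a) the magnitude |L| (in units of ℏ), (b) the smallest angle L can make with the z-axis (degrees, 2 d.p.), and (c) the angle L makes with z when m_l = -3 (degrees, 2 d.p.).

|L| = √30 ℏ ≈ 5.477ℏ; θ_min ≈ 24.09°; θ(m_l=-3) ≈ 123.21°

For an h orbital, l = 5.
|L| = ℏ√(5·6) = √30 ℏ ≈ 5.477ℏ.
cos θ_min = 5/√30, so θ_min ≈ 24.09°.
For m_l = -3: cos θ = -3/√30, θ ≈ 123.21°.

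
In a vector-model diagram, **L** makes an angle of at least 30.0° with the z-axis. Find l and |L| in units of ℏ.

l = 3, |L| = 2√3 ℏ ≈ 3.464ℏ

At minimum angle, m_l = l, so cos θ = l/√(l(l+1)); cos²θ = l/(l+1) = 0.7500.
Solving: l = 3.
Then |L| = ℏ√(3·4) = 2√3 ℏ.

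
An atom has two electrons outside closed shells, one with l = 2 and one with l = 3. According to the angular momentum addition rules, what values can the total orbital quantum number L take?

The total orbital quantum number L ranges from |l₁ − l₂| to l₁ + l₂ in integer steps.
L ∈ {1, 2, 3, 4, 5}.

L = 1, 2, 3, 4, 5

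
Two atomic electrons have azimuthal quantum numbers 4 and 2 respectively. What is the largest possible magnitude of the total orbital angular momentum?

By the triangle rule, |l₁ − l₂| ≤ L ≤ l₁ + l₂.
Allowed values: L = 2, 3, 4, 5, 6.
The largest magnitude corresponds to L = 6: |L_tot| = ℏ√(6·7) = √42 ℏ.

|L_tot|_max = √42 ℏ ≈ 6.481ℏ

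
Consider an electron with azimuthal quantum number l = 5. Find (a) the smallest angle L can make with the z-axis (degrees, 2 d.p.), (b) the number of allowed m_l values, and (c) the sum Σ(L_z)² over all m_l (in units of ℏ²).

θ_min ≈ 24.09°; 11 values; Σ(L_z)² = 110 ℏ²

cos θ_min = 5/√30, so θ_min ≈ 24.09°.
There are 2l+1 = 11 values of m_l.
Σ m_l² = 110, so Σ(L_z)² = 110 ℏ².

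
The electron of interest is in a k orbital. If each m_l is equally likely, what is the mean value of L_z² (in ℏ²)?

The letter k corresponds to l = 7.
m_l runs from −7 to 7, i.e. {-7, -6, -5, -4, -3, -2, -1, 0, 1, 2, 3, 4, 5, 6, 7}.
Average of L_z² over 15 states: 280/15 ℏ² = 18.67 ℏ².

⟨L_z²⟩ = 18.67 ℏ²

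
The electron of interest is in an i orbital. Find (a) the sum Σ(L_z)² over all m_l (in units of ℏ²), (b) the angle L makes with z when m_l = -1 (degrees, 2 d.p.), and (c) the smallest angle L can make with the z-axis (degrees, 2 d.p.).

Σ(L_z)² = 182 ℏ²; θ(m_l=-1) ≈ 98.88°; θ_min ≈ 22.21°

The letter i corresponds to l = 6.
Σ m_l² = 182, so Σ(L_z)² = 182 ℏ².
For m_l = -1: cos θ = -1/√42, θ ≈ 98.88°.
cos θ_min = 6/√42, so θ_min ≈ 22.21°.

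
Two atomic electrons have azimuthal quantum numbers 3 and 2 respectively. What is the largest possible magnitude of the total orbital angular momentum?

By the triangle rule, |l₁ − l₂| ≤ L ≤ l₁ + l₂.
L ∈ {1, 2, 3, 4, 5}.
The largest magnitude corresponds to L = 5: |L_tot| = ℏ√(5·6) = √30 ℏ.

|L_tot|_max = √30 ℏ ≈ 5.477ℏ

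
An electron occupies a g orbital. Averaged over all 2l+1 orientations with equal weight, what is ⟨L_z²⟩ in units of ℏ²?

⟨L_z²⟩ = 6.667 ℏ²

The letter g corresponds to l = 4.
m_l ∈ {-4, -3, -2, -1, 0, 1, 2, 3, 4}.
⟨L_z²⟩ = ℏ²·(Σ m_l²)/(2l+1) = ℏ²·60/9 = 6.667ℏ².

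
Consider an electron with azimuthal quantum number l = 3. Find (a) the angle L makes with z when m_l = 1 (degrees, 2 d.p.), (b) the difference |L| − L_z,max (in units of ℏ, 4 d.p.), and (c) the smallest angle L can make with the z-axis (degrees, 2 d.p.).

θ(m_l=1) ≈ 73.22°; |L|−L_z,max ≈ 0.4641ℏ; θ_min ≈ 30.00°

For m_l = 1: cos θ = 1/√12, θ ≈ 73.22°.
|L| − L_z,max = (2√3 − 3)ℏ ≈ 0.4641ℏ.
cos θ_min = 3/√12, so θ_min ≈ 30.00°.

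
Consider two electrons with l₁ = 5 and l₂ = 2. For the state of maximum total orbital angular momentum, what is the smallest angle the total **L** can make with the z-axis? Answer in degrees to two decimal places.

The total orbital quantum number L ranges from |l₁ − l₂| to l₁ + l₂ in integer steps.
Allowed values: L = 3, 4, 5, 6, 7.
The maximum is L = 7, with |L_tot| = ℏ√(7·8) = 2√14 ℏ.
The minimum angle with z is arccos(7/√56) ≈ 20.70°.

θ_min ≈ 20.70°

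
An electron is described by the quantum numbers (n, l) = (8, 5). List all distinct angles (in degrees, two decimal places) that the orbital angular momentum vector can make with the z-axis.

|L|² = l(l+1)ℏ² = 30ℏ², so |L| = √30 ℏ.
cos θ = m_l/√30 for each m_l ∈ {-5, -4, -3, -2, -1, 0, 1, 2, 3, 4, 5}.

θ ∈ {24.09°, 43.09°, 56.79°, 68.58°, 79.48°, 90.00°, 100.52°, 111.42°, 123.21°, 136.91°, 155.91°}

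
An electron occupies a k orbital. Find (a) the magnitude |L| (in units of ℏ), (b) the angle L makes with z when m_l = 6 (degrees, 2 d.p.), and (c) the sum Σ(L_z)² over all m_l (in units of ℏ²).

The letter k corresponds to l = 7.
|L| = ℏ√(7·8) = 2√14 ℏ ≈ 7.483ℏ.
For m_l = 6: cos θ = 6/√56, θ ≈ 36.70°.
Σ m_l² = 280, so Σ(L_z)² = 280 ℏ².

|L| = 2√14 ℏ ≈ 7.483ℏ; θ(m_l=6) ≈ 36.70°; Σ(L_z)² = 280 ℏ²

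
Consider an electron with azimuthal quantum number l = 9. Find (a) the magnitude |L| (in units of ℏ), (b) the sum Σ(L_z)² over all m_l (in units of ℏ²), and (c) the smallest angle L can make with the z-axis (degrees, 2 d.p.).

|L| = 3√10 ℏ ≈ 9.487ℏ; Σ(L_z)² = 570 ℏ²; θ_min ≈ 18.43°

|L| = ℏ√(9·10) = 3√10 ℏ ≈ 9.487ℏ.
Σ m_l² = 570, so Σ(L_z)² = 570 ℏ².
cos θ_min = 9/√90, so θ_min ≈ 18.43°.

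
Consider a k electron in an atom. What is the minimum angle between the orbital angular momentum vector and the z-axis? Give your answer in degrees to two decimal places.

θ_min ≈ 20.70°

For a k orbital, l = 7.
|L| = √(l(l+1)) ℏ = 2√14 ℏ.
The smallest angle corresponds to the largest L_z, i.e. m_l = l = 7, giving L_z = 7ℏ.
cos θ_min = 7/√56, so θ_min ≈ 20.70°.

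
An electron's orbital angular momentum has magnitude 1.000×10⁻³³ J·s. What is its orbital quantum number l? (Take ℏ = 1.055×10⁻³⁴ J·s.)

|L|/ℏ = (1.000×10⁻³³)/(1.055×10⁻³⁴) ≈ 9.479.
(|L|/ℏ)² = l(l+1) ≈ 89.85 ⇒ l = 9.

l = 9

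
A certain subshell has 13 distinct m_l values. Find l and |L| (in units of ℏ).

13 = 2l + 1, so l = (13−1)/2 = 6.
|L| = ℏ√(l(l+1)) = ℏ√(6·7) = √42 ℏ.

l = 6, |L| = √42 ℏ ≈ 6.481ℏ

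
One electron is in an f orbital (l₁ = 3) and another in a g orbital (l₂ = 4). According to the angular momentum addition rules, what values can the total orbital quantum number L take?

L = 1, 2, 3, 4, 5, 6, 7

By the triangle rule, |l₁ − l₂| ≤ L ≤ l₁ + l₂.
L ∈ {1, 2, 3, 4, 5, 6, 7}.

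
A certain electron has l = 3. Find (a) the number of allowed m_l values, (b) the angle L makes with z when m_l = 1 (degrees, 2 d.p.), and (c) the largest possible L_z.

7 values; θ(m_l=1) ≈ 73.22°; L_z,max = 3ℏ

There are 2l+1 = 7 values of m_l.
For m_l = 1: cos θ = 1/√12, θ ≈ 73.22°.
L_z,max = lℏ = 3ℏ.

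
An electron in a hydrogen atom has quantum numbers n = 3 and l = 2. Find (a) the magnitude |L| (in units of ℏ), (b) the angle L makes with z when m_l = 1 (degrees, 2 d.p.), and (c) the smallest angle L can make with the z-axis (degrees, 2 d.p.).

|L| = √6 ℏ ≈ 2.449ℏ; θ(m_l=1) ≈ 65.91°; θ_min ≈ 35.26°

|L| = ℏ√(2·3) = √6 ℏ ≈ 2.449ℏ.
For m_l = 1: cos θ = 1/√6, θ ≈ 65.91°.
cos θ_min = 2/√6, so θ_min ≈ 35.26°.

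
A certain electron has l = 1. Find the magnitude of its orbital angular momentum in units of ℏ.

|L| = ℏ√(l(l+1)) = ℏ√(1·2) = √2 ℏ

|L| = √2 ℏ ≈ 1.414ℏ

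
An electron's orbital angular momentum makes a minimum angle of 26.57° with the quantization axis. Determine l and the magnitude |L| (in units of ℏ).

l = 4, |L| = 2√5 ℏ ≈ 4.472ℏ

cos²θ_min = l/(l+1) = 0.7999.
Thus l = 0.7999/(1 − 0.7999) ≈ 4.
Then |L| = ℏ√(4·5) = 2√5 ℏ.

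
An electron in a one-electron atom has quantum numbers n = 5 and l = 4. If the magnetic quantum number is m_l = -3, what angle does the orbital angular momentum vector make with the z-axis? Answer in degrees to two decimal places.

θ ≈ 132.13°

|L| = √(l(l+1)) ℏ = 2√5 ℏ.
L_z = m_l ℏ = −3ℏ.
cos θ = L_z/|L| = -3/√20, so θ ≈ 132.13°.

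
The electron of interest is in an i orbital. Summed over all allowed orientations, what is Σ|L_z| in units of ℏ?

Σ|L_z| = 42 ℏ

For an i orbital, l = 6.
The allowed m_l values are -6, -5, -4, -3, -2, -1, 0, 1, 2, 3, 4, 5, 6.
Σ|m_l| = 2(1+2+…+6) = 42.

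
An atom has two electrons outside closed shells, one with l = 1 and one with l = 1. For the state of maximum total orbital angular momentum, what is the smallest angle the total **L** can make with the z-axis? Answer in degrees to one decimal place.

θ_min ≈ 35.3°

L runs from |1 − 1| = 0 to 1 + 1 = 2.
So L can be 0, 1, 2.
The maximum is L = 2, with |L_tot| = ℏ√(2·3) = √6 ℏ.
The minimum angle with z is arccos(2/√6) ≈ 35.3°.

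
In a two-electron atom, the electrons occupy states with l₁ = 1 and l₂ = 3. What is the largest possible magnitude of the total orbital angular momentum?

The total orbital quantum number L ranges from |l₁ − l₂| to l₁ + l₂ in integer steps.
So L can be 2, 3, 4.
The largest magnitude corresponds to L = 4: |L_tot| = ℏ√(4·5) = 2√5 ℏ.

|L_tot|_max = 2√5 ℏ ≈ 4.472ℏ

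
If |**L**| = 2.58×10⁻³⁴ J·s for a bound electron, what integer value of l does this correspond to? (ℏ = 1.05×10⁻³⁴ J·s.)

l = 2

Dividing by ℏ: |L|/ℏ ≈ 2.457.
(|L|/ℏ)² = l(l+1) ≈ 6.04 ⇒ l = 2.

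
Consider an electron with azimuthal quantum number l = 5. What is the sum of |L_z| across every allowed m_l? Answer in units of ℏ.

m_l runs from −5 to 5, i.e. {-5, -4, -3, -2, -1, 0, 1, 2, 3, 4, 5}.
Σ|m_l| = 2(1+2+…+5) = 30.

Σ|L_z| = 30 ℏ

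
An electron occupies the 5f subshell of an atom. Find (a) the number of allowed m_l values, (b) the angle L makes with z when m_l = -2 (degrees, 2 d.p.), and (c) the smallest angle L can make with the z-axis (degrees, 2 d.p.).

For 5f, l = 3.
There are 2l+1 = 7 values of m_l.
For m_l = -2: cos θ = -2/√12, θ ≈ 125.26°.
cos θ_min = 3/√12, so θ_min ≈ 30.00°.

7 values; θ(m_l=-2) ≈ 125.26°; θ_min ≈ 30.00°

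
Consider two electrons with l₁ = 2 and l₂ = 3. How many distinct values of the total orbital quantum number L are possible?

5

By the triangle rule, |l₁ − l₂| ≤ L ≤ l₁ + l₂.
So L can be 1, 2, 3, 4, 5.
That is 5 values.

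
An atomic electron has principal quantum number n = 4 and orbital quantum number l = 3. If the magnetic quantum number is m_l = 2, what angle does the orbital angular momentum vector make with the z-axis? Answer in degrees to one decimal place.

θ ≈ 54.7°

|L| = √(l(l+1)) ℏ = 2√3 ℏ.
L_z = m_l ℏ = 2ℏ.
cos θ = L_z/|L| = 2/√12, so θ ≈ 54.7°.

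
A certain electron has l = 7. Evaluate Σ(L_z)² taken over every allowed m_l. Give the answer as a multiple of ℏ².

Σ(L_z)² = 280 ℏ²

The allowed m_l values are -7, -6, -5, -4, -3, -2, -1, 0, 1, 2, 3, 4, 5, 6, 7.
Summing m² from −7 to 7: Σ m_l² = 280.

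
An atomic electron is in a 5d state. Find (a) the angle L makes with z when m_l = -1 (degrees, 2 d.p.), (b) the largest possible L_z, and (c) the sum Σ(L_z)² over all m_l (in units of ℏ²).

θ(m_l=-1) ≈ 114.09°; L_z,max = 2ℏ; Σ(L_z)² = 10 ℏ²

5d means n = 5, l = 2.
For m_l = -1: cos θ = -1/√6, θ ≈ 114.09°.
L_z,max = lℏ = 2ℏ.
Σ m_l² = 10, so Σ(L_z)² = 10 ℏ².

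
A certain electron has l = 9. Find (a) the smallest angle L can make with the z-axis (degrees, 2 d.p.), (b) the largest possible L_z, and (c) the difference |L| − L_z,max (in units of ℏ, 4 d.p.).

θ_min ≈ 18.43°; L_z,max = 9ℏ; |L|−L_z,max ≈ 0.4868ℏ

cos θ_min = 9/√90, so θ_min ≈ 18.43°.
L_z,max = lℏ = 9ℏ.
|L| − L_z,max = (3√10 − 9)ℏ ≈ 0.4868ℏ.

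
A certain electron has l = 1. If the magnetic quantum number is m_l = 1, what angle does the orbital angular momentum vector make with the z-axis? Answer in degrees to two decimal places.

θ ≈ 45.00°

|L|² = l(l+1)ℏ² = 2ℏ², so |L| = √2 ℏ.
L_z = m_l ℏ = 1ℏ.
cos θ = L_z/|L| = 1/√2, so θ ≈ 45.00°.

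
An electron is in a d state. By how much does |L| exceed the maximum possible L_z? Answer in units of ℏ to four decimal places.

|L| − L_z,max ≈ 0.4495ℏ

For a d orbital, l = 2.
|L| = √6 ℏ ≈ 2.4495ℏ, while L_z,max = lℏ = 2ℏ.
The difference is (√6 − 2)ℏ ≈ 0.4495ℏ.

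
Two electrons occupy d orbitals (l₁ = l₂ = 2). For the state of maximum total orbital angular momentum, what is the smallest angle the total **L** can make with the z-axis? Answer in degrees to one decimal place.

θ_min ≈ 26.6°

By the triangle rule, |l₁ − l₂| ≤ L ≤ l₁ + l₂.
L ∈ {0, 1, 2, 3, 4}.
The maximum is L = 4, with |L_tot| = ℏ√(4·5) = 2√5 ℏ.
The minimum angle with z is arccos(4/√20) ≈ 26.6°.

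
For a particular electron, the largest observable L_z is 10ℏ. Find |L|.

Since max m_l = l, l = 10.
Then |L| = ℏ√(10·11) = √110 ℏ.

|L| = √110 ℏ ≈ 10.488ℏ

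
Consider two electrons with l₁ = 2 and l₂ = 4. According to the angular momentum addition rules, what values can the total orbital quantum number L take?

L = 2, 3, 4, 5, 6

By the triangle rule, |l₁ − l₂| ≤ L ≤ l₁ + l₂.
So L can be 2, 3, 4, 5, 6.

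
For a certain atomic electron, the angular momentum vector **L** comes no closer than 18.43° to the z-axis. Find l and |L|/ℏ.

l = 9, |L| = 3√10 ℏ ≈ 9.487ℏ

cos θ_min = l/√(l(l+1)) = √(l/(l+1)), so l/(l+1) = cos²(18.43°) = 0.9001.
l = cos²θ/sin²θ ≈ 9.
Then |L| = ℏ√(9·10) = 3√10 ℏ.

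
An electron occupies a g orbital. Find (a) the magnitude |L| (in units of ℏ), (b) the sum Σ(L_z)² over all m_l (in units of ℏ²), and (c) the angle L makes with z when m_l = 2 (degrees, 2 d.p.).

A g state has l = 4.
|L| = ℏ√(4·5) = 2√5 ℏ ≈ 4.472ℏ.
Σ m_l² = 60, so Σ(L_z)² = 60 ℏ².
For m_l = 2: cos θ = 2/√20, θ ≈ 63.43°.

|L| = 2√5 ℏ ≈ 4.472ℏ; Σ(L_z)² = 60 ℏ²; θ(m_l=2) ≈ 63.43°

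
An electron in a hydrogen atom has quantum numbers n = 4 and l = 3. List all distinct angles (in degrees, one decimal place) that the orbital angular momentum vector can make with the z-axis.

|L|² = l(l+1)ℏ² = 12ℏ², so |L| = 2√3 ℏ.
cos θ = m_l/√12 for each m_l ∈ {-3, -2, -1, 0, 1, 2, 3}.

θ ∈ {30.0°, 54.7°, 73.2°, 90.0°, 106.8°, 125.3°, 150.0°}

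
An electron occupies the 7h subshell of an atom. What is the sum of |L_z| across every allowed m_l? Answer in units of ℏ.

7h means n = 7, l = 5.
m_l ∈ {-5, -4, -3, -2, -1, 0, 1, 2, 3, 4, 5}.
Σ|m_l| = l(l+1) = 30.

Σ|L_z| = 30 ℏ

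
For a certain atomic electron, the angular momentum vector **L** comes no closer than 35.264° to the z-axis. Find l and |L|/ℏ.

cos²θ_min = l/(l+1) = 0.6667.
l = cos²θ/sin²θ ≈ 2.
Then |L| = ℏ√(2·3) = √6 ℏ.

l = 2, |L| = √6 ℏ ≈ 2.449ℏ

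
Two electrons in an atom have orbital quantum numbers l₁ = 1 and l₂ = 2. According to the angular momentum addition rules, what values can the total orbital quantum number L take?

L = 1, 2, 3

Angular momentum addition gives L = |l₁ − l₂|, …, l₁ + l₂.
So L can be 1, 2, 3.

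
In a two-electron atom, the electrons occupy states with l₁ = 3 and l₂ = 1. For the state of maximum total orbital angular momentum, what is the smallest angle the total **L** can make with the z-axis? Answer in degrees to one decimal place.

θ_min ≈ 26.6°

The total orbital quantum number L ranges from |l₁ − l₂| to l₁ + l₂ in integer steps.
So L can be 2, 3, 4.
The maximum is L = 4, with |L_tot| = ℏ√(4·5) = 2√5 ℏ.
The minimum angle with z is arccos(4/√20) ≈ 26.6°.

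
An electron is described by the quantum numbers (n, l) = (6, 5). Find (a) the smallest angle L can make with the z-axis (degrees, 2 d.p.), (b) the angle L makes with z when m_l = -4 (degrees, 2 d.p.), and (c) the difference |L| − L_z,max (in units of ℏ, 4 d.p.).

θ_min ≈ 24.09°; θ(m_l=-4) ≈ 136.91°; |L|−L_z,max ≈ 0.4772ℏ

cos θ_min = 5/√30, so θ_min ≈ 24.09°.
For m_l = -4: cos θ = -4/√30, θ ≈ 136.91°.
|L| − L_z,max = (√30 − 5)ℏ ≈ 0.4772ℏ.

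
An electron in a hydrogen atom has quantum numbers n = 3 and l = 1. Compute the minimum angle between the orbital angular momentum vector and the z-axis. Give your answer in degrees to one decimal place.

|L|² = l(l+1)ℏ² = 2ℏ², so |L| = √2 ℏ.
The smallest angle corresponds to the largest L_z, i.e. m_l = l = 1, giving L_z = 1ℏ.
cos θ_min = 1/√2, so θ_min ≈ 45.0°.

θ_min ≈ 45.0°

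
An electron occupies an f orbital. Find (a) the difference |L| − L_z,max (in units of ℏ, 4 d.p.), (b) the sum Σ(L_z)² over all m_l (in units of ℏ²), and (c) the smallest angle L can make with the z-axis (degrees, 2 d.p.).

|L|−L_z,max ≈ 0.4641ℏ; Σ(L_z)² = 28 ℏ²; θ_min ≈ 30.00°

The letter f corresponds to l = 3.
|L| − L_z,max = (2√3 − 3)ℏ ≈ 0.4641ℏ.
Σ m_l² = 28, so Σ(L_z)² = 28 ℏ².
cos θ_min = 3/√12, so θ_min ≈ 30.00°.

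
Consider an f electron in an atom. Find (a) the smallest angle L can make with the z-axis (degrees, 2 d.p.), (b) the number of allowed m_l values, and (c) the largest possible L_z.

θ_min ≈ 30.00°; 7 values; L_z,max = 3ℏ

For an f orbital, l = 3.
cos θ_min = 3/√12, so θ_min ≈ 30.00°.
There are 2l+1 = 7 values of m_l.
L_z,max = lℏ = 3ℏ.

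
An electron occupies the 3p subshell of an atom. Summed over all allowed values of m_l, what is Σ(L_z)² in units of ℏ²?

Σ(L_z)² = 2 ℏ²

For 3p, l = 1.
m_l ∈ {-1, 0, 1}.
Summing m² from −1 to 1: Σ m_l² = 2.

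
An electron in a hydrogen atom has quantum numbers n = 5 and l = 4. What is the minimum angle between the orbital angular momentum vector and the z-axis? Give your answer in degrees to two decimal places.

θ_min ≈ 26.57°

|L| = √(l(l+1)) ℏ = 2√5 ℏ.
The smallest angle corresponds to the largest L_z, i.e. m_l = l = 4, giving L_z = 4ℏ.
cos θ_min = 4/√20, so θ_min ≈ 26.57°.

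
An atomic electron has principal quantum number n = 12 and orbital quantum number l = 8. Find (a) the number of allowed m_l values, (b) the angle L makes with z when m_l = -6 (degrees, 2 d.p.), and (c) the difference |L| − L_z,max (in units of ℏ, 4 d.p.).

17 values; θ(m_l=-6) ≈ 135.00°; |L|−L_z,max ≈ 0.4853ℏ

There are 2l+1 = 17 values of m_l.
For m_l = -6: cos θ = -6/√72, θ ≈ 135.00°.
|L| − L_z,max = (6√2 − 8)ℏ ≈ 0.4853ℏ.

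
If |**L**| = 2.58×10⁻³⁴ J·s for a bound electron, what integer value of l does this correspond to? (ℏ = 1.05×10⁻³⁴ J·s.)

In units of ℏ, |L| ≈ 2.457.
Set l(l+1) = 6.04; the integer solution is l = 2.

l = 2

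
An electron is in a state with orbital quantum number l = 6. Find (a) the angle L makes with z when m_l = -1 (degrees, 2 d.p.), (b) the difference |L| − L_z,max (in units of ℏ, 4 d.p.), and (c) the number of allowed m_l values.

For m_l = -1: cos θ = -1/√42, θ ≈ 98.88°.
|L| − L_z,max = (√42 − 6)ℏ ≈ 0.4807ℏ.
There are 2l+1 = 13 values of m_l.

θ(m_l=-1) ≈ 98.88°; |L|−L_z,max ≈ 0.4807ℏ; 13 values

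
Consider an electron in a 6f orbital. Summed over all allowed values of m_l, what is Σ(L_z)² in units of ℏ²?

The 6f subshell has l = 3.
The allowed m_l values are -3, -2, -1, 0, 1, 2, 3.
Summing m² from −3 to 3: Σ m_l² = 28.

Σ(L_z)² = 28 ℏ²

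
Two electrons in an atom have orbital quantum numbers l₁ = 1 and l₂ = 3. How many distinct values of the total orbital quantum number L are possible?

3

The total orbital quantum number L ranges from |l₁ − l₂| to l₁ + l₂ in integer steps.
L ∈ {2, 3, 4}.
That is 3 values.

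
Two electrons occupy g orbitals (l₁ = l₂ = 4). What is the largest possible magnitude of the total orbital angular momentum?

L runs from |4 − 4| = 0 to 4 + 4 = 8.
L ∈ {0, 1, 2, 3, 4, 5, 6, 7, 8}.
The largest magnitude corresponds to L = 8: |L_tot| = ℏ√(8·9) = 6√2 ℏ.

|L_tot|_max = 6√2 ℏ ≈ 8.485ℏ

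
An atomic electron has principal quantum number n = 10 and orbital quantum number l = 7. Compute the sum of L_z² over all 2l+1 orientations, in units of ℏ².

Σ(L_z)² = 280 ℏ²

m_l runs from −7 to 7, i.e. {-7, -6, -5, -4, -3, -2, -1, 0, 1, 2, 3, 4, 5, 6, 7}.
Σ m_l² = 2·(1 + 4 + 9 + 16 + 25 + 36 + 49) = 280.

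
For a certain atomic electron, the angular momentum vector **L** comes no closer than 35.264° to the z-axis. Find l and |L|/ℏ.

cos²θ_min = l/(l+1) = 0.6667.
l = cos²θ/sin²θ ≈ 2.
Then |L| = ℏ√(2·3) = √6 ℏ.

l = 2, |L| = √6 ℏ ≈ 2.449ℏ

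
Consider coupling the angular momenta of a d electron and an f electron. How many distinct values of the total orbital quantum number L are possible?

5

Angular momentum addition gives L = |l₁ − l₂|, …, l₁ + l₂.
So L can be 1, 2, 3, 4, 5.
That is 5 values.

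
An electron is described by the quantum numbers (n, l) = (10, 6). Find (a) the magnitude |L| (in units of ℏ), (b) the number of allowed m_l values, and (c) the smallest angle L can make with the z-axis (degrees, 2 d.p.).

|L| = ℏ√(6·7) = √42 ℏ ≈ 6.481ℏ.
There are 2l+1 = 13 values of m_l.
cos θ_min = 6/√42, so θ_min ≈ 22.21°.

|L| = √42 ℏ ≈ 6.481ℏ; 13 values; θ_min ≈ 22.21°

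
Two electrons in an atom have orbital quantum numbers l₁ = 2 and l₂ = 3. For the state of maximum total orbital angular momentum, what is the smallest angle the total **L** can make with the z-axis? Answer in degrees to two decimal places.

The total orbital quantum number L ranges from |l₁ − l₂| to l₁ + l₂ in integer steps.
L ∈ {1, 2, 3, 4, 5}.
The maximum is L = 5, with |L_tot| = ℏ√(5·6) = √30 ℏ.
The minimum angle with z is arccos(5/√30) ≈ 24.09°.

θ_min ≈ 24.09°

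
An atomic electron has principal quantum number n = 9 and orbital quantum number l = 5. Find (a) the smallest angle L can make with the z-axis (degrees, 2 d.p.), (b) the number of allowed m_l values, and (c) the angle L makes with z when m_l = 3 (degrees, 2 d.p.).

cos θ_min = 5/√30, so θ_min ≈ 24.09°.
There are 2l+1 = 11 values of m_l.
For m_l = 3: cos θ = 3/√30, θ ≈ 56.79°.

θ_min ≈ 24.09°; 11 values; θ(m_l=3) ≈ 56.79°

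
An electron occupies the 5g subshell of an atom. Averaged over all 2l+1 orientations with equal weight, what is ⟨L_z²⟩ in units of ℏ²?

The 5g subshell has l = 4.
The allowed m_l values are -4, -3, -2, -1, 0, 1, 2, 3, 4.
⟨L_z²⟩ = ℏ²·(Σ m_l²)/(2l+1) = ℏ²·60/9 = 6.667ℏ².

⟨L_z²⟩ = 6.667 ℏ²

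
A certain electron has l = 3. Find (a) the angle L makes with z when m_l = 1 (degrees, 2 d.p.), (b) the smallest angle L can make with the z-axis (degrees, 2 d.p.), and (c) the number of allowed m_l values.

For m_l = 1: cos θ = 1/√12, θ ≈ 73.22°.
cos θ_min = 3/√12, so θ_min ≈ 30.00°.
There are 2l+1 = 7 values of m_l.

θ(m_l=1) ≈ 73.22°; θ_min ≈ 30.00°; 7 values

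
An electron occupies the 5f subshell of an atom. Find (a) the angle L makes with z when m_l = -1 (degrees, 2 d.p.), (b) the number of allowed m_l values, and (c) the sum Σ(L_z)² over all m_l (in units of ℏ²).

The 5f subshell has l = 3.
For m_l = -1: cos θ = -1/√12, θ ≈ 106.78°.
There are 2l+1 = 7 values of m_l.
Σ m_l² = 28, so Σ(L_z)² = 28 ℏ².

θ(m_l=-1) ≈ 106.78°; 7 values; Σ(L_z)² = 28 ℏ²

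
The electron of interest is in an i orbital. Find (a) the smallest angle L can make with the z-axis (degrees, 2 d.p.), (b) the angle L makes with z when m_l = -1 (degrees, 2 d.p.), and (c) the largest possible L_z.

An i state has l = 6.
cos θ_min = 6/√42, so θ_min ≈ 22.21°.
For m_l = -1: cos θ = -1/√42, θ ≈ 98.88°.
L_z,max = lℏ = 6ℏ.

θ_min ≈ 22.21°; θ(m_l=-1) ≈ 98.88°; L_z,max = 6ℏ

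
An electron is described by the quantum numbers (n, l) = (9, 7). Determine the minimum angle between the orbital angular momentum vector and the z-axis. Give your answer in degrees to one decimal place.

θ_min ≈ 20.7°

|L| = ℏ√(l(l+1)) = 2√14 ℏ.
The smallest angle corresponds to the largest L_z, i.e. m_l = l = 7, giving L_z = 7ℏ.
cos θ_min = 7/√56, so θ_min ≈ 20.7°.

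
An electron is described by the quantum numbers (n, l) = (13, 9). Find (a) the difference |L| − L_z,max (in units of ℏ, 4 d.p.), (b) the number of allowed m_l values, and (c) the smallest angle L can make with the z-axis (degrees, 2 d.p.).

|L| − L_z,max = (3√10 − 9)ℏ ≈ 0.4868ℏ.
There are 2l+1 = 19 values of m_l.
cos θ_min = 9/√90, so θ_min ≈ 18.43°.

|L|−L_z,max ≈ 0.4868ℏ; 19 values; θ_min ≈ 18.43°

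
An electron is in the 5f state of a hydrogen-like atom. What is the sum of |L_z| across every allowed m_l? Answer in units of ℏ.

The 5f subshell has l = 3.
m_l ∈ {-3, -2, -1, 0, 1, 2, 3}.
Σ|m_l| = l(l+1) = 12.

Σ|L_z| = 12 ℏ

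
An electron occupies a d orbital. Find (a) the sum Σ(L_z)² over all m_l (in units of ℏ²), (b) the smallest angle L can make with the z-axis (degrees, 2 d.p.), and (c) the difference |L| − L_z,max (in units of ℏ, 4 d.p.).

Σ(L_z)² = 10 ℏ²; θ_min ≈ 35.26°; |L|−L_z,max ≈ 0.4495ℏ

The letter d corresponds to l = 2.
Σ m_l² = 10, so Σ(L_z)² = 10 ℏ².
cos θ_min = 2/√6, so θ_min ≈ 35.26°.
|L| − L_z,max = (√6 − 2)ℏ ≈ 0.4495ℏ.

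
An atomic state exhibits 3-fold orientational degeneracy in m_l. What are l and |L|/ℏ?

2l + 1 = 3 ⇒ l = 1.
Then |L| = √(l(l+1)) ℏ = √2 ℏ.

l = 1, |L| = √2 ℏ ≈ 1.414ℏ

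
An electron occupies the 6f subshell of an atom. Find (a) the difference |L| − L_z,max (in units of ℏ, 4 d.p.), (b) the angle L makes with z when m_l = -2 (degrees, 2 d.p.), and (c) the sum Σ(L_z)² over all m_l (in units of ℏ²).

For 6f, l = 3.
|L| − L_z,max = (2√3 − 3)ℏ ≈ 0.4641ℏ.
For m_l = -2: cos θ = -2/√12, θ ≈ 125.26°.
Σ m_l² = 28, so Σ(L_z)² = 28 ℏ².

|L|−L_z,max ≈ 0.4641ℏ; θ(m_l=-2) ≈ 125.26°; Σ(L_z)² = 28 ℏ²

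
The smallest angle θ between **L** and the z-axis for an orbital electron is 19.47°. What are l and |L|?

l = 8, |L| = 6√2 ℏ ≈ 8.485ℏ

cos θ_min = l/√(l(l+1)) = √(l/(l+1)), so l/(l+1) = cos²(19.47°) = 0.8889.
Solving: l = 8.
Then |L| = ℏ√(8·9) = 6√2 ℏ.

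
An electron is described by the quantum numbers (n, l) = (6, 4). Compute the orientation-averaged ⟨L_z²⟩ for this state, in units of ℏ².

⟨L_z²⟩ = 6.667 ℏ²

The allowed m_l values are -4, -3, -2, -1, 0, 1, 2, 3, 4.
Average of L_z² over 9 states: 60/9 ℏ² = 6.667 ℏ².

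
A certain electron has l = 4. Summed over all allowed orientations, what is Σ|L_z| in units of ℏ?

The allowed m_l values are -4, -3, -2, -1, 0, 1, 2, 3, 4.
Σ|m_l| = 2·4(4+1)/2 = 20.

Σ|L_z| = 20 ℏ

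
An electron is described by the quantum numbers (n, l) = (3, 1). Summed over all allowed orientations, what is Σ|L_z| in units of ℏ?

Σ|L_z| = 2 ℏ

The allowed m_l values are -1, 0, 1.
Σ|m_l| = l(l+1) = 2.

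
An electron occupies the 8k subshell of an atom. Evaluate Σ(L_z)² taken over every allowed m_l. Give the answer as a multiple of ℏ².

The 8k subshell has l = 7.
m_l ∈ {-7, -6, -5, -4, -3, -2, -1, 0, 1, 2, 3, 4, 5, 6, 7}.
Σ m_l² = l(l+1)(2l+1)/3 = 7·8·15/3 = 280.

Σ(L_z)² = 280 ℏ²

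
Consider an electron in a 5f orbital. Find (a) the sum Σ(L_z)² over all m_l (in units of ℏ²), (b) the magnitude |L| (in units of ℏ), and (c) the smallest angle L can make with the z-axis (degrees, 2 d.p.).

Σ(L_z)² = 28 ℏ²; |L| = 2√3 ℏ ≈ 3.464ℏ; θ_min ≈ 30.00°

The 5f subshell has l = 3.
Σ m_l² = 28, so Σ(L_z)² = 28 ℏ².
|L| = ℏ√(3·4) = 2√3 ℏ ≈ 3.464ℏ.
cos θ_min = 3/√12, so θ_min ≈ 30.00°.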